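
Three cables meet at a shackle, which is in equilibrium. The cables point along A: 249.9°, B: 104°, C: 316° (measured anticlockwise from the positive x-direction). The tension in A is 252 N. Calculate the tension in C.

T_C ≈ 267 N

Resolve: ΣF_x = 252 cos 249.9° + T_B cos 104° + T_C cos 316° = 0.
        ΣF_y = 252 sin 249.9° + T_B sin 104° + T_C sin 316° = 0.
The known terms sum to (-86.6, -236.7) N, so -0.2419 T_B + 0.7193 T_C = 86.6 and 0.9703 T_B − 0.6947 T_C = 236.7.
Solving simultaneously: T_B = 434.8 N, T_C = 266.6 N.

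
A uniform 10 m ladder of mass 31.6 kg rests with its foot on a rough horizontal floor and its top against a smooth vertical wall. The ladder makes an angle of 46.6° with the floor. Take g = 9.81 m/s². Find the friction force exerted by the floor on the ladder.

f ≈ 147 N

Torques about the foot: N_wall · 10 sin 46.6° = 31.6×9.81×5 cos 46.6° → N_wall = 146.57 N.
ΣF_x = 0: f_floor = N_wall = 146.57 N.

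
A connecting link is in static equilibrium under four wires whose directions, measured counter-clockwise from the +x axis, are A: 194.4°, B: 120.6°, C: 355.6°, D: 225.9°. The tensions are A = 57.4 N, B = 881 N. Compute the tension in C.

Resolve: ΣF_x = 57.4 cos 194.4° + 881 cos 120.6° + T_C cos 355.6° + T_D cos 225.9° = 0.
        ΣF_y = 57.4 sin 194.4° + 881 sin 120.6° + T_C sin 355.6° + T_D sin 225.9° = 0.
The known terms sum to (-504.1, 744) N, so 0.9971 T_C − 0.6959 T_D = 504.1 and -0.0767 T_C − 0.7181 T_D = -744.
Solving simultaneously: T_C = 1143 N, T_D = 913.9 N.

T_C ≈ 1140 N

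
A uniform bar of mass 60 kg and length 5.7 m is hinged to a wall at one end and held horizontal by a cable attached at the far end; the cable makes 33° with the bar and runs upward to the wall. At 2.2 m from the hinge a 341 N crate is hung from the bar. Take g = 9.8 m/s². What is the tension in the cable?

T ≈ 781 N

Take torques about the hinge: T sin 33° · 5.7 = 60×9.8×2.85 + 341×2.2 = 2426 N·m.
So T = 2426 / (0.5446 × 5.7) = 781.46 N.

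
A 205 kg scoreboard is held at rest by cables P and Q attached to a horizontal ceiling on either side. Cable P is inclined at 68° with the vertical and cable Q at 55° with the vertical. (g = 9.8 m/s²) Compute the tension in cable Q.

Angles from the horizontal: cable P is 90° − 68° = 22°, cable Q is 90° − 55° = 35°.
Weight W = 205 × 9.8 = 2009 N acts straight down.
Horizontal: T_P cos 22° = T_Q cos 35°  →  T_P = 0.8835 T_Q.
Vertical: T_P sin 22° + T_Q sin 35° = 2009.
Substituting the horizontal relation into the vertical equation gives 0.9045 T_Q = 2009, so T_Q = 2221 N.

T_Q ≈ 2220 N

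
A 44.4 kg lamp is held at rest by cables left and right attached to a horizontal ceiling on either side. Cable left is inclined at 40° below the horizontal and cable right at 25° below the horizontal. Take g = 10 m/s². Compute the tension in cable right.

T_right ≈ 375 N

Weight W = 44.4 × 10 = 444 N acts straight down.
Horizontal: T_left cos 40° = T_right cos 25°  →  T_left = 1.183 T_right.
Vertical: T_left sin 40° + T_right sin 25° = 444.
Substituting the horizontal relation into the vertical equation gives 1.183 T_right = 444, so T_right = 375.3 N.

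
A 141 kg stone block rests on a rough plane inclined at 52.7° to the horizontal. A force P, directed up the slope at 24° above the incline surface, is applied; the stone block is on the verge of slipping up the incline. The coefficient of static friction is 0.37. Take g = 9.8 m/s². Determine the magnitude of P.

On the verge of sliding up the incline, friction equals μN and acts down the slope.
Perpendicular: N + P sin 24° = W cos 52.7° = 837.4 N.
Along incline: P cos 24° = W sin 52.7° + μN  with W sin 52.7° = 1099 N.
Solving the pair for P and N: P = 1324 N, N = 298.8 N (and f = μN = 110.5 N).

P ≈ 1320 N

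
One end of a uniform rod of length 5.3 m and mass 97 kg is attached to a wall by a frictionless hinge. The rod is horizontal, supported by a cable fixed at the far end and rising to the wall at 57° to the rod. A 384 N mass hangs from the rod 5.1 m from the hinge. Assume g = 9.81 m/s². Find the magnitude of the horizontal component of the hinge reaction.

Take torques about the hinge: T sin 57° · 5.3 = 97×9.81×2.65 + 384×5.1 = 4480.1 N·m.
So T = 4480.1 / (0.8387 × 5.3) = 1007.9 N.
ΣF_x = 0: H_x = T cos 57° = 548.94 N.

H_x ≈ 549 N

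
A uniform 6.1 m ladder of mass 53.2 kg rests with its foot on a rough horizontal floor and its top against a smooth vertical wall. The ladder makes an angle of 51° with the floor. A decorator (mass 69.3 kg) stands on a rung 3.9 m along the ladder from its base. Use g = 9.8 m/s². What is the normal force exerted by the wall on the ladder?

N_wall ≈ 563 N

Torques about the foot: N_wall · 6.1 sin 51° = 53.2×9.8×3.05 cos 51° + 69.3×9.8×3.9 cos 51° → N_wall = 562.71 N.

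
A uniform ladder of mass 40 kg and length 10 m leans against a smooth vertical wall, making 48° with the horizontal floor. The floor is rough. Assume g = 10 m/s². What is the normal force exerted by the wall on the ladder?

N_wall ≈ 180 N

Torques about the foot: N_wall · 10 sin 48° = 40×10×5 cos 48° → N_wall = 180.08 N.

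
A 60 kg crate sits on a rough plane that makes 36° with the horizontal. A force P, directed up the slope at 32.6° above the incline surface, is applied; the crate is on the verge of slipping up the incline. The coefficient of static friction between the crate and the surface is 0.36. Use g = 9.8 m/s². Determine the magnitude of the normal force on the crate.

N ≈ 207 N

On the verge of sliding up the incline, friction equals μN and acts down the slope.
Perpendicular: N + P sin 32.6° = W cos 36° = 475.7 N.
Along incline: P cos 32.6° = W sin 36° + μN  with W sin 36° = 345.6 N.
Solving the pair for P and N: P = 498.7 N, N = 207 N (and f = μN = 74.52 N).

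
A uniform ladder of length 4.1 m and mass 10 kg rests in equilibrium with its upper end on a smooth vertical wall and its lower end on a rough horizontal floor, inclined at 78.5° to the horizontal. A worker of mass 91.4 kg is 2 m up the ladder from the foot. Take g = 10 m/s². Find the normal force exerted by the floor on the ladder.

N_floor ≈ 1010 N

ΣF_y = 0: N_floor = 10×10 + 91.4×10 = 1014 N.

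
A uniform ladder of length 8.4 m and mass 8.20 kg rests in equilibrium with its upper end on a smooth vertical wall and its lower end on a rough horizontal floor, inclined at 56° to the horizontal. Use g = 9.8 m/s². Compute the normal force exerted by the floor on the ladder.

N_floor ≈ 80.4 N

ΣF_y = 0: N_floor = 8.20×9.8 = 80.36 N.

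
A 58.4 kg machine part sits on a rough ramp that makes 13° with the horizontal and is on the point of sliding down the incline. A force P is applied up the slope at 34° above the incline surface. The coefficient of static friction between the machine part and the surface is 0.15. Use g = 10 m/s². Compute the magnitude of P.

P ≈ 61.8 N

On the verge of sliding down the incline, friction equals μN and acts up the slope.
Perpendicular: N + P sin 34° = W cos 13° = 569 N.
Along incline: P cos 34° + μN = W sin 13° with W sin 13° = 131.4 N.
Solving the pair for P and N: P = 61.75 N, N = 534.5 N (and f = μN = 80.17 N).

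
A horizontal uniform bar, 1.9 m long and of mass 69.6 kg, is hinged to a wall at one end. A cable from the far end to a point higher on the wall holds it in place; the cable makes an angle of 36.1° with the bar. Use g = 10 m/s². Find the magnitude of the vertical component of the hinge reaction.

Take torques about the hinge: T sin 36.1° · 1.9 = 69.6×10×0.95 = 661.2 N·m.
So T = 661.2 / (0.5892 × 1.9) = 590.64 N.
ΣF_y = 0: H_y = (69.6×10) − T sin 36.1° = 696 − 348 = 348 N.

|H_y| ≈ 348 N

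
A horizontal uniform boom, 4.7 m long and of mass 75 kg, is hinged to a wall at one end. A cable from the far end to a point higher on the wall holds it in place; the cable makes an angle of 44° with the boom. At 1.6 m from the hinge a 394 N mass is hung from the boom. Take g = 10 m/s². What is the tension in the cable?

Take torques about the hinge: T sin 44° · 4.7 = 75×10×2.35 + 394×1.6 = 2392.9 N·m.
So T = 2392.9 / (0.6947 × 4.7) = 732.92 N.

T ≈ 733 N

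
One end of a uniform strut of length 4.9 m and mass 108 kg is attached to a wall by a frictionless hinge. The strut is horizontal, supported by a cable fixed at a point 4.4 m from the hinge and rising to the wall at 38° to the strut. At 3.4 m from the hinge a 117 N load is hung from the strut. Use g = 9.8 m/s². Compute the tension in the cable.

Take torques about the hinge: T sin 38° · 4.4 = 108×9.8×2.45 + 117×3.4 = 2990.9 N·m.
So T = 2990.9 / (0.6157 × 4.4) = 1104.1 N.

T ≈ 1100 N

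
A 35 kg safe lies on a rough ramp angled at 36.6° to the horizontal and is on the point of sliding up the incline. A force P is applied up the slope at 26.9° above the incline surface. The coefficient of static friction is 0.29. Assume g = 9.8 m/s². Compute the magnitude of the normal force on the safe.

N ≈ 150 N

On the verge of sliding up the incline, friction equals μN and acts down the slope.
Perpendicular: N + P sin 26.9° = W cos 36.6° = 275.4 N.
Along incline: P cos 26.9° = W sin 36.6° + μN  with W sin 36.6° = 204.5 N.
Solving the pair for P and N: P = 278 N, N = 149.6 N (and f = μN = 43.39 N).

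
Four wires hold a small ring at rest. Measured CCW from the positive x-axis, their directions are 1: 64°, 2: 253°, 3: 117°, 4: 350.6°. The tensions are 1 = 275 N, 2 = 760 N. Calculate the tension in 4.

T_4 ≈ 383 N

Resolve: ΣF_x = 275 cos 64° + 760 cos 253° + T_3 cos 117° + T_4 cos 350.6° = 0.
        ΣF_y = 275 sin 64° + 760 sin 253° + T_3 sin 117° + T_4 sin 350.6° = 0.
The known terms sum to (-101.7, -479.6) N, so -0.4540 T_3 + 0.9866 T_4 = 101.7 and 0.8910 T_3 − 0.1633 T_4 = 479.6.
Solving simultaneously: T_3 = 608.5 N, T_4 = 383.1 N.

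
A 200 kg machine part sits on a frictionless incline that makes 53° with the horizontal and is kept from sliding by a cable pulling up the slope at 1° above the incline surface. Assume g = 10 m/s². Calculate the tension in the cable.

T ≈ 1600 N

Take axes along and perpendicular to the incline. Weight components: W sin 53° = 1597 N down-slope, W cos 53° = 1204 N into the surface.
Along incline: T cos 1° = W sin 53° → T = 1598 N.
Perpendicular: N = W cos 53° − T sin 1° = 1176 N.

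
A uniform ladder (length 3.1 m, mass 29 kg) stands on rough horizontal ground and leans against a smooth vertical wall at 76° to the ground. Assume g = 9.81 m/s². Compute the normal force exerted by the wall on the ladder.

N_wall ≈ 35.5 N

Torques about the foot: N_wall · 3.1 sin 76° = 29×9.81×1.55 cos 76° → N_wall = 35.466 N.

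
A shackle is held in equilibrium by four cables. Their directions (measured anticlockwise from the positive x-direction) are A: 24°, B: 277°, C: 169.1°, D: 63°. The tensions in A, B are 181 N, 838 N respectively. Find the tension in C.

T_C ≈ 606 N

Resolve: ΣF_x = 181 cos 24° + 838 cos 277° + T_C cos 169.1° + T_D cos 63° = 0.
        ΣF_y = 181 sin 24° + 838 sin 277° + T_C sin 169.1° + T_D sin 63° = 0.
The known terms sum to (267.5, -758.1) N, so -0.9820 T_C + 0.4540 T_D = -267.5 and 0.1891 T_C + 0.8910 T_D = 758.1.
Solving simultaneously: T_C = 606.3 N, T_D = 722.2 N.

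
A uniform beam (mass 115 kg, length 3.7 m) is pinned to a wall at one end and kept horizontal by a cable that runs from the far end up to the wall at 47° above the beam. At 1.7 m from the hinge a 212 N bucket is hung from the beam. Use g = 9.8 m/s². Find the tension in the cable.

Take torques about the hinge: T sin 47° · 3.7 = 115×9.8×1.85 + 212×1.7 = 2445.4 N·m.
So T = 2445.4 / (0.7314 × 3.7) = 903.67 N.

T ≈ 904 N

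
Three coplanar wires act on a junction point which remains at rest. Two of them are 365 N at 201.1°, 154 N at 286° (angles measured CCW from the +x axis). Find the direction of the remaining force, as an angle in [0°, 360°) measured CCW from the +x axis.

θ ≈ 43.2°

Sum the known components: ΣF_x = -298.1 N, ΣF_y = -279.4 N.
For equilibrium the remaining force must supply (−ΣF_x, −ΣF_y) = (298.1, 279.4) N.
Magnitude = √((298.1)² + (279.4)²) = 408.6 N; direction = atan2(279.4, 298.1) = 43.2°.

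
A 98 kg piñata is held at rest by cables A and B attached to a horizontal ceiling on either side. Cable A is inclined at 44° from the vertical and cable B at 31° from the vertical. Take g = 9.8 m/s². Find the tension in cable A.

T_A ≈ 512 N

Angles from the horizontal: cable A is 90° − 44° = 46°, cable B is 90° − 31° = 59°.
Weight W = 98 × 9.8 = 960.4 N acts straight down.
Horizontal: T_A cos 46° = T_B cos 59°  →  T_B = 1.349 T_A.
Vertical: T_A sin 46° + T_B sin 59° = 960.4.
Substituting the horizontal relation into the vertical equation gives 1.875 T_A = 960.4, so T_A = 512.1 N.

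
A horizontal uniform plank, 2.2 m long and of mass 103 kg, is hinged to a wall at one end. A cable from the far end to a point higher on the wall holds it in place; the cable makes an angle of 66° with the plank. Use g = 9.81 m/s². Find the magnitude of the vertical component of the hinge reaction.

|H_y| ≈ 505 N

Take torques about the hinge: T sin 66° · 2.2 = 103×9.81×1.1 = 1111.5 N·m.
So T = 1111.5 / (0.9135 × 2.2) = 553.03 N.
ΣF_y = 0: H_y = (103×9.81) − T sin 66° = 1010.4 − 505.21 = 505.22 N.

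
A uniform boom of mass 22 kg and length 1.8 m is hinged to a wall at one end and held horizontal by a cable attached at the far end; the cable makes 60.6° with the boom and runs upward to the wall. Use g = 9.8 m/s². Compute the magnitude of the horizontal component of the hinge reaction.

H_x ≈ 60.7 N

Take torques about the hinge: T sin 60.6° · 1.8 = 22×9.8×0.9 = 194.04 N·m.
So T = 194.04 / (0.8712 × 1.8) = 123.74 N.
ΣF_x = 0: H_x = T cos 60.6° = 60.742 N.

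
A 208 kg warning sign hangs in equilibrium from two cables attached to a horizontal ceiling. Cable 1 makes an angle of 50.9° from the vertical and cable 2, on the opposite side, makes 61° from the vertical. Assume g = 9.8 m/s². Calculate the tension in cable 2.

Angles from the horizontal: cable 1 is 90° − 50.9° = 39.1°, cable 2 is 90° − 61° = 29°.
Weight W = 208 × 9.8 = 2038 N acts straight down.
Horizontal: T_1 cos 39.1° = T_2 cos 29°  →  T_1 = 1.127 T_2.
Vertical: T_1 sin 39.1° + T_2 sin 29° = 2038.
Substituting the horizontal relation into the vertical equation gives 1.196 T_2 = 2038, so T_2 = 1705 N.

T_2 ≈ 1700 N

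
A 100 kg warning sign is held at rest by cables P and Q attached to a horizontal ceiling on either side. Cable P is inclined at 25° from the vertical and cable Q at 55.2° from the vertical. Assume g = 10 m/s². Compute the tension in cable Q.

Angles from the horizontal: cable P is 90° − 25° = 65°, cable Q is 90° − 55.2° = 34.8°.
Weight W = 100 × 10 = 1000 N acts straight down.
Horizontal: T_P cos 65° = T_Q cos 34.8°  →  T_P = 1.943 T_Q.
Vertical: T_P sin 65° + T_Q sin 34.8° = 1000.
Substituting the horizontal relation into the vertical equation gives 2.332 T_Q = 1000, so T_Q = 428.9 N.

T_Q ≈ 429 N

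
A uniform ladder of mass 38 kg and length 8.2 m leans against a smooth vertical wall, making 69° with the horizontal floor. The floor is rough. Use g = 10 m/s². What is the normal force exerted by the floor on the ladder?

N_floor ≈ 380 N

ΣF_y = 0: N_floor = 38×10 = 380 N.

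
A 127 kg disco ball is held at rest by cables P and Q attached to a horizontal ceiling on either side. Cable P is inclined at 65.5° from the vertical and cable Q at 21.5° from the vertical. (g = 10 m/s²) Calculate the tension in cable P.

T_P ≈ 466 N

Angles from the horizontal: cable P is 90° − 65.5° = 24.5°, cable Q is 90° − 21.5° = 68.5°.
Weight W = 127 × 10 = 1270 N acts straight down.
Horizontal: T_P cos 24.5° = T_Q cos 68.5°  →  T_Q = 2.483 T_P.
Vertical: T_P sin 24.5° + T_Q sin 68.5° = 1270.
Substituting the horizontal relation into the vertical equation gives 2.725 T_P = 1270, so T_P = 466.1 N.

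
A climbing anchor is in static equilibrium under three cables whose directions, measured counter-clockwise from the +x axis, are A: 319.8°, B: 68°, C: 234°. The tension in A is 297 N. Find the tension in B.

Resolve: ΣF_x = 297 cos 319.8° + T_B cos 68° + T_C cos 234° = 0.
        ΣF_y = 297 sin 319.8° + T_B sin 68° + T_C sin 234° = 0.
The known terms sum to (226.8, -191.7) N, so 0.3746 T_B − 0.5878 T_C = -226.8 and 0.9272 T_B − 0.8090 T_C = 191.7.
Solving simultaneously: T_B = 1224 N, T_C = 1166 N.

T_B ≈ 1220 N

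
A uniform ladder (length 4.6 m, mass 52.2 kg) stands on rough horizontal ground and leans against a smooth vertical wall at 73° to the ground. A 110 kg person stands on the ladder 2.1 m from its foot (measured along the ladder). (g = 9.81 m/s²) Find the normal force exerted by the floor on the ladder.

N_floor ≈ 1590 N

ΣF_y = 0: N_floor = 52.2×9.81 + 110×9.81 = 1591.2 N.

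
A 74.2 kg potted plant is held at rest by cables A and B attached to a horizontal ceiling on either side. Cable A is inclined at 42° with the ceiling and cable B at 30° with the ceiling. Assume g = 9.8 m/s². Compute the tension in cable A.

Weight W = 74.2 × 9.8 = 727.2 N acts straight down.
Horizontal: T_A cos 42° = T_B cos 30°  →  T_B = 0.8581 T_A.
Vertical: T_A sin 42° + T_B sin 30° = 727.2.
Substituting the horizontal relation into the vertical equation gives 1.098 T_A = 727.2, so T_A = 662.1 N.

T_A ≈ 662 N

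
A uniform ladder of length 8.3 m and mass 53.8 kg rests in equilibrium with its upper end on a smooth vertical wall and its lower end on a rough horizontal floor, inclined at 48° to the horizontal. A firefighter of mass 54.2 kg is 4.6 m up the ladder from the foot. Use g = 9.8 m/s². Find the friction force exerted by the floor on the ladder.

Torques about the foot: N_wall · 8.3 sin 48° = 53.8×9.8×4.15 cos 48° + 54.2×9.8×4.6 cos 48° → N_wall = 502.42 N.
ΣF_x = 0: f_floor = N_wall = 502.42 N.

f ≈ 502 N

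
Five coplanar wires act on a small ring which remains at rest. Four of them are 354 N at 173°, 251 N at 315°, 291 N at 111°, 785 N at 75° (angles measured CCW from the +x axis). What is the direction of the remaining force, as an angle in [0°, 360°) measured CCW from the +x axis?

Sum the known components: ΣF_x = -74.99 N, ΣF_y = 895.6 N.
For equilibrium the remaining force must supply (−ΣF_x, −ΣF_y) = (74.99, -895.6) N.
Magnitude = √((74.99)² + (-895.6)²) = 898.7 N; direction = atan2(-895.6, 74.99) = 274.8°.

θ ≈ 275°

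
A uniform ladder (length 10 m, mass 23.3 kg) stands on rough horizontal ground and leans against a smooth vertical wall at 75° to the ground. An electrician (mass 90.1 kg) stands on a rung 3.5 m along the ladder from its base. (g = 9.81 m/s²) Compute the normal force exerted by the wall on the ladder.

N_wall ≈ 114 N

Torques about the foot: N_wall · 10 sin 75° = 23.3×9.81×5 cos 75° + 90.1×9.81×3.5 cos 75° → N_wall = 113.52 N.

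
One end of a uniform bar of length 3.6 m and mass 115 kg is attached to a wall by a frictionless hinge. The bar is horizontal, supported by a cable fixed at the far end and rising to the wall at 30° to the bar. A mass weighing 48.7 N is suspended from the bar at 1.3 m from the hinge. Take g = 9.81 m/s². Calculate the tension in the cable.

Take torques about the hinge: T sin 30° · 3.6 = 115×9.81×1.8 + 48.7×1.3 = 2094 N·m.
So T = 2094 / (0.5000 × 3.6) = 1163.3 N.

T ≈ 1160 N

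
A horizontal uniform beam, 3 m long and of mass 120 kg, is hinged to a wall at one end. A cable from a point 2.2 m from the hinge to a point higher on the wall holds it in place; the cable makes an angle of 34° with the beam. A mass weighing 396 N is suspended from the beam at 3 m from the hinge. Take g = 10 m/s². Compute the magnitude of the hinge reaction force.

|H| ≈ 2030 N

Take torques about the hinge: T sin 34° · 2.2 = 120×10×1.5 + 396×3 = 2988 N·m.
So T = 2988 / (0.5592 × 2.2) = 2428.8 N.
ΣF_x = 0: H_x = T cos 34° = 2013.6 N.
ΣF_y = 0: H_y = (120×10 + 396) − T sin 34° = 1596 − 1358.2 = 237.82 N.
|H| = √(H_x² + H_y²) = √((2013.6)² + (237.82)²) = 2027.6 N.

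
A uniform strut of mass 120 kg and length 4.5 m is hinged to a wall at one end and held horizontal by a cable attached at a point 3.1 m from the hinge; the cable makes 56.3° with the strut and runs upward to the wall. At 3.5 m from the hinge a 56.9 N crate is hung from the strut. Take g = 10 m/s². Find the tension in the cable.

Take torques about the hinge: T sin 56.3° · 3.1 = 120×10×2.25 + 56.9×3.5 = 2899.2 N·m.
So T = 2899.2 / (0.8320 × 3.1) = 1124.1 N.

T ≈ 1120 N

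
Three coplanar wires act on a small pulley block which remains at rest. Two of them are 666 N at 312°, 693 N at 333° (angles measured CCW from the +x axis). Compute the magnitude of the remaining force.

Sum the known components: ΣF_x = 1063 N, ΣF_y = -809.5 N.
For equilibrium the remaining force must supply (−ΣF_x, −ΣF_y) = (-1063, 809.5) N.
Magnitude = √((-1063)² + (809.5)²) = 1336 N; direction = atan2(809.5, -1063) = 142.7°.

F ≈ 1340 N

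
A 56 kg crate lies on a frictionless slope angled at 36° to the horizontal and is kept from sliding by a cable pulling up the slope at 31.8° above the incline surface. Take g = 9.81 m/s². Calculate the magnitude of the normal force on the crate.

N ≈ 244 N

Take axes along and perpendicular to the incline. Weight components: W sin 36° = 322.9 N down-slope, W cos 36° = 444.4 N into the surface.
Along incline: T cos 31.8° = W sin 36° → T = 379.9 N.
Perpendicular: N = W cos 36° − T sin 31.8° = 244.2 N.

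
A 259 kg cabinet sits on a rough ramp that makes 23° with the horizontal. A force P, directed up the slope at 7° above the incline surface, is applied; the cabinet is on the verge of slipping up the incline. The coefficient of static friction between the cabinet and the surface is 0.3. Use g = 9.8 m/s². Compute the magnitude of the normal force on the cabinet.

N ≈ 2140 N

On the verge of sliding up the incline, friction equals μN and acts down the slope.
Perpendicular: N + P sin 7° = W cos 23° = 2336 N.
Along incline: P cos 7° = W sin 23° + μN  with W sin 23° = 991.8 N.
Solving the pair for P and N: P = 1645 N, N = 2136 N (and f = μN = 640.8 N).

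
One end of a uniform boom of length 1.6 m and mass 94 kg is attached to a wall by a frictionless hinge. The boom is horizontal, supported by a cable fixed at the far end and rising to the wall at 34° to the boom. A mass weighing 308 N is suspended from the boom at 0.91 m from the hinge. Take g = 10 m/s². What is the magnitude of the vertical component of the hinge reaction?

|H_y| ≈ 603 N

Take torques about the hinge: T sin 34° · 1.6 = 94×10×0.8 + 308×0.91 = 1032.3 N·m.
So T = 1032.3 / (0.5592 × 1.6) = 1153.8 N.
ΣF_y = 0: H_y = (94×10 + 308) − T sin 34° = 1248 − 645.17 = 602.83 N.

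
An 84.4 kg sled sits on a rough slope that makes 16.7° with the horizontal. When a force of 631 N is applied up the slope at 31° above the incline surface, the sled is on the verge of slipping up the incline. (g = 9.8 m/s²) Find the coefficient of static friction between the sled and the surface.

μ ≈ 0.649

On the verge of sliding up the incline, friction is at its maximum μN and acts down the slope.
Perpendicular to incline: N = W cos 16.7° − P sin 31° = 792.2 − 325 = 467.2 N.
Along incline: P cos 31° − μN = W sin 16.7° → μ = −(W sin 16.7° − P cos 31°) / N = 0.6489.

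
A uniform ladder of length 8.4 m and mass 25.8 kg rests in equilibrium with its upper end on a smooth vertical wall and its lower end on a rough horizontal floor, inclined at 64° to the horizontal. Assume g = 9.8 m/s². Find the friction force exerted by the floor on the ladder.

f ≈ 61.7 N

Torques about the foot: N_wall · 8.4 sin 64° = 25.8×9.8×4.2 cos 64° → N_wall = 61.659 N.
ΣF_x = 0: f_floor = N_wall = 61.659 N.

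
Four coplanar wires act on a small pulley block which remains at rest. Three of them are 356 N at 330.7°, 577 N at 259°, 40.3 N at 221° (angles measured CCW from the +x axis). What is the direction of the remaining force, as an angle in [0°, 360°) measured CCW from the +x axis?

θ ≈ 102°

Sum the known components: ΣF_x = 169.9 N, ΣF_y = -767.1 N.
For equilibrium the remaining force must supply (−ΣF_x, −ΣF_y) = (-169.9, 767.1) N.
Magnitude = √((-169.9)² + (767.1)²) = 785.7 N; direction = atan2(767.1, -169.9) = 102.5°.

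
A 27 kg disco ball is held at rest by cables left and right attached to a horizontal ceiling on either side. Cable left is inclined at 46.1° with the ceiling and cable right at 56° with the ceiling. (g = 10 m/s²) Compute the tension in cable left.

T_left ≈ 154 N

Weight W = 27 × 10 = 270 N acts straight down.
Horizontal: T_left cos 46.1° = T_right cos 56°  →  T_right = 1.24 T_left.
Vertical: T_left sin 46.1° + T_right sin 56° = 270.
Substituting the horizontal relation into the vertical equation gives 1.749 T_left = 270, so T_left = 154.4 N.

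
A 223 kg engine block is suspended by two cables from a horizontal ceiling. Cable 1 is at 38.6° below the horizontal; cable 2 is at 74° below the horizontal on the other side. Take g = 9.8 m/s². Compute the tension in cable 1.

Weight W = 223 × 9.8 = 2185 N acts straight down.
Horizontal: T_1 cos 38.6° = T_2 cos 74°  →  T_2 = 2.835 T_1.
Vertical: T_1 sin 38.6° + T_2 sin 74° = 2185.
Substituting the horizontal relation into the vertical equation gives 3.349 T_1 = 2185, so T_1 = 652.5 N.

T_1 ≈ 652 N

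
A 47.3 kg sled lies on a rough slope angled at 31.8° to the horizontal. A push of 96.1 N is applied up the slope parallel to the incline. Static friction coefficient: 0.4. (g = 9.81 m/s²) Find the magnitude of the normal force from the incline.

Axes along / perpendicular to the incline. W sin 31.8° = 244.5 N down-slope; W cos 31.8° = 394.4 N into the surface.
Perpendicular: N = W cos 31.8° − P sin 0° = 394.4 − 0 = 394.4 N.
Along incline: P cos 0° + f = W sin 31.8° (friction acts up-slope) → f = 244.5 − 96.1 = 148.4 N.
|f| = 148.4 N ≤ μN = 157.7 N, so the sled is indeed static.

N ≈ 394 N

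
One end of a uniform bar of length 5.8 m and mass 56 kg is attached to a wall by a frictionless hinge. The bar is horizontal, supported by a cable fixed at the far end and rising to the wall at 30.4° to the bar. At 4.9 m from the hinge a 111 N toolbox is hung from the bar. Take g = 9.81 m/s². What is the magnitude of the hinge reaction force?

|H| ≈ 693 N

Take torques about the hinge: T sin 30.4° · 5.8 = 56×9.81×2.9 + 111×4.9 = 2137 N·m.
So T = 2137 / (0.5060 × 5.8) = 728.13 N.
ΣF_x = 0: H_x = T cos 30.4° = 628.02 N.
ΣF_y = 0: H_y = (56×9.81 + 111) − T sin 30.4° = 660.36 − 368.46 = 291.9 N.
|H| = √(H_x² + H_y²) = √((628.02)² + (291.9)²) = 692.54 N.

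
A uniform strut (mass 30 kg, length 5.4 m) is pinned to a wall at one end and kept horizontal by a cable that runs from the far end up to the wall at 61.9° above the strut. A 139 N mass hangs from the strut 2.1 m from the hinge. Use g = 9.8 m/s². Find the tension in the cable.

T ≈ 228 N

Take torques about the hinge: T sin 61.9° · 5.4 = 30×9.8×2.7 + 139×2.1 = 1085.7 N·m.
So T = 1085.7 / (0.8821 × 5.4) = 227.92 N.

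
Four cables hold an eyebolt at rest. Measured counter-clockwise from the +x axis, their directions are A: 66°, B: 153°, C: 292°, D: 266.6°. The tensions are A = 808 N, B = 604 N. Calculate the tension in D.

T_D ≈ 431 N

Resolve: ΣF_x = 808 cos 66° + 604 cos 153° + T_C cos 292° + T_D cos 266.6° = 0.
        ΣF_y = 808 sin 66° + 604 sin 153° + T_C sin 292° + T_D sin 266.6° = 0.
The known terms sum to (-209.5, 1012) N, so 0.3746 T_C − 0.0593 T_D = 209.5 and -0.9272 T_C − 0.9982 T_D = -1012.
Solving simultaneously: T_C = 627.6 N, T_D = 431.2 N.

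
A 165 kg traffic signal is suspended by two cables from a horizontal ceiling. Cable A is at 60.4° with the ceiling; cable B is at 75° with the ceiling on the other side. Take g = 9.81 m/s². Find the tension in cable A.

Weight W = 165 × 9.81 = 1619 N acts straight down.
Horizontal: T_A cos 60.4° = T_B cos 75°  →  T_B = 1.908 T_A.
Vertical: T_A sin 60.4° + T_B sin 75° = 1619.
Substituting the horizontal relation into the vertical equation gives 2.713 T_A = 1619, so T_A = 596.6 N.

T_A ≈ 597 N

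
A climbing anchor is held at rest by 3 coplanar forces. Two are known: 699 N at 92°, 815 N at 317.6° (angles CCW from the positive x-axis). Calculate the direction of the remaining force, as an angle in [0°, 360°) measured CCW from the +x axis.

Sum the known components: ΣF_x = 577.4 N, ΣF_y = 149 N.
For equilibrium the remaining force must supply (−ΣF_x, −ΣF_y) = (-577.4, -149) N.
Magnitude = √((-577.4)² + (-149)²) = 596.4 N; direction = atan2(-149, -577.4) = 194.5°.

θ ≈ 194°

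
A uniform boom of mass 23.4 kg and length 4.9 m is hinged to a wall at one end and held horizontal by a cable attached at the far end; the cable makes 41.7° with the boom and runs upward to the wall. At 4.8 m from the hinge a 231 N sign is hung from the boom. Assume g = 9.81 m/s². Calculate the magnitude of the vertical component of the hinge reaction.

|H_y| ≈ 119 N

Take torques about the hinge: T sin 41.7° · 4.9 = 23.4×9.81×2.45 + 231×4.8 = 1671.2 N·m.
So T = 1671.2 / (0.6652 × 4.9) = 512.7 N.
ΣF_y = 0: H_y = (23.4×9.81 + 231) − T sin 41.7° = 460.55 − 341.06 = 119.49 N.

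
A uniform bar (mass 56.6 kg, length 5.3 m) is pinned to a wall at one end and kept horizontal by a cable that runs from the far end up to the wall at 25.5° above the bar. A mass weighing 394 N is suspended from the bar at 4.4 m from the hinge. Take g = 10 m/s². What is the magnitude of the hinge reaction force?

|H| ≈ 1330 N

Take torques about the hinge: T sin 25.5° · 5.3 = 56.6×10×2.65 + 394×4.4 = 3233.5 N·m.
So T = 3233.5 / (0.4305 × 5.3) = 1417.1 N.
ΣF_x = 0: H_x = T cos 25.5° = 1279.1 N.
ΣF_y = 0: H_y = (56.6×10 + 394) − T sin 25.5° = 960 − 610.09 = 349.91 N.
|H| = √(H_x² + H_y²) = √((1279.1)² + (349.91)²) = 1326.1 N.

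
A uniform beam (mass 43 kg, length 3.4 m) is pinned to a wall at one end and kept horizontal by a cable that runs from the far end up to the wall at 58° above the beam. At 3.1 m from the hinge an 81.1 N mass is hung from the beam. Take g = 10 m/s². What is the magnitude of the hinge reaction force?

Take torques about the hinge: T sin 58° · 3.4 = 43×10×1.7 + 81.1×3.1 = 982.41 N·m.
So T = 982.41 / (0.8480 × 3.4) = 340.72 N.
ΣF_x = 0: H_x = T cos 58° = 180.55 N.
ΣF_y = 0: H_y = (43×10 + 81.1) − T sin 58° = 511.1 − 288.94 = 222.16 N.
|H| = √(H_x² + H_y²) = √((180.55)² + (222.16)²) = 286.27 N.

|H| ≈ 286 N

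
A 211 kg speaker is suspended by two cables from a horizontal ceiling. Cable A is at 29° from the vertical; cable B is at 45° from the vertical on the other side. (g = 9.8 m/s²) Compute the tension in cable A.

Angles from the horizontal: cable A is 90° − 29° = 61°, cable B is 90° − 45° = 45°.
Weight W = 211 × 9.8 = 2068 N acts straight down.
Horizontal: T_A cos 61° = T_B cos 45°  →  T_B = 0.6856 T_A.
Vertical: T_A sin 61° + T_B sin 45° = 2068.
Substituting the horizontal relation into the vertical equation gives 1.359 T_A = 2068, so T_A = 1521 N.

T_A ≈ 1520 N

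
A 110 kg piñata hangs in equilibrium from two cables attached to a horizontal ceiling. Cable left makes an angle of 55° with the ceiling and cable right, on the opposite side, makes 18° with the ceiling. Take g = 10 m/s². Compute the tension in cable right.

Weight W = 110 × 10 = 1100 N acts straight down.
Horizontal: T_left cos 55° = T_right cos 18°  →  T_left = 1.658 T_right.
Vertical: T_left sin 55° + T_right sin 18° = 1100.
Substituting the horizontal relation into the vertical equation gives 1.667 T_right = 1100, so T_right = 659.8 N.

T_right ≈ 660 N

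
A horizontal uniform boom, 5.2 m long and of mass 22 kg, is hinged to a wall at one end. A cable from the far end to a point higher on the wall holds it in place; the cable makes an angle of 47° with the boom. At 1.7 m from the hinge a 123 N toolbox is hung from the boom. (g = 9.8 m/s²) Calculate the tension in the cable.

T ≈ 202 N

Take torques about the hinge: T sin 47° · 5.2 = 22×9.8×2.6 + 123×1.7 = 769.66 N·m.
So T = 769.66 / (0.7314 × 5.2) = 202.38 N.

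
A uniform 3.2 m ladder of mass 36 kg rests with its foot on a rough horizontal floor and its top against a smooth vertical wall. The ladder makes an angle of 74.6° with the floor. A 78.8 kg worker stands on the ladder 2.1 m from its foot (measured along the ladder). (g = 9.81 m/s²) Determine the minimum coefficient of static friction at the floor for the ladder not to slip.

ΣF_y = 0: N_floor = 36×9.81 + 78.8×9.81 = 1126.2 N.
Torques about the foot: N_wall · 3.2 sin 74.6° = 36×9.81×1.6 cos 74.6° + 78.8×9.81×2.1 cos 74.6° → N_wall = 188.37 N.
ΣF_x = 0: f_floor = N_wall = 188.37 N.
μ_min = f_floor / N_floor = 188.37 / 1126.2 = 0.1673.

μ_min ≈ 0.167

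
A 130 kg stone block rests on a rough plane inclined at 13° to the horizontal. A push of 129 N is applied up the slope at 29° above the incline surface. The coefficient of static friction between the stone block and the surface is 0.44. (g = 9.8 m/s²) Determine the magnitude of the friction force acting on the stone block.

f ≈ 174 N

Axes along / perpendicular to the incline. W sin 13° = 286.6 N down-slope; W cos 13° = 1241 N into the surface.
Perpendicular: N = W cos 13° − P sin 29° = 1241 − 62.54 = 1179 N.
Along incline: P cos 29° + f = W sin 13° (friction acts up-slope) → f = 286.6 − 112.8 = 173.8 N.
|f| = 173.8 N ≤ μN = 518.7 N, so the stone block is indeed static.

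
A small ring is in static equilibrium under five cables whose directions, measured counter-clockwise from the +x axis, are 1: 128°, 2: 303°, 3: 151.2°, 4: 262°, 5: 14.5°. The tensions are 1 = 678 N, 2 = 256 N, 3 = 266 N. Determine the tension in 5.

Resolve: ΣF_x = 678 cos 128° + 256 cos 303° + 266 cos 151.2° + T_4 cos 262° + T_5 cos 14.5° = 0.
        ΣF_y = 678 sin 128° + 256 sin 303° + 266 sin 151.2° + T_4 sin 262° + T_5 sin 14.5° = 0.
The known terms sum to (-511.1, 447.7) N, so -0.1392 T_4 + 0.9681 T_5 = 511.1 and -0.9903 T_4 + 0.2504 T_5 = -447.7.
Solving simultaneously: T_4 = 607.7 N, T_5 = 615.3 N.

T_5 ≈ 615 N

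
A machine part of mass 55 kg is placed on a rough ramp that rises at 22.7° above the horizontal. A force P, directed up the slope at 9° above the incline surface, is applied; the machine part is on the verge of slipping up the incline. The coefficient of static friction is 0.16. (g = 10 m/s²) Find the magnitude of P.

On the verge of sliding up the incline, friction equals μN and acts down the slope.
Perpendicular: N + P sin 9° = W cos 22.7° = 507.4 N.
Along incline: P cos 9° = W sin 22.7° + μN  with W sin 22.7° = 212.2 N.
Solving the pair for P and N: P = 289.7 N, N = 462.1 N (and f = μN = 73.93 N).

P ≈ 290 N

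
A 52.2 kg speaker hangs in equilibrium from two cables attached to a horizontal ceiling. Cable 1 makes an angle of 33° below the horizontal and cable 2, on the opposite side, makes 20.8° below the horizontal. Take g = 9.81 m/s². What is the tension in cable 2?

T_2 ≈ 532 N

Weight W = 52.2 × 9.81 = 512.1 N acts straight down.
Horizontal: T_1 cos 33° = T_2 cos 20.8°  →  T_1 = 1.115 T_2.
Vertical: T_1 sin 33° + T_2 sin 20.8° = 512.1.
Substituting the horizontal relation into the vertical equation gives 0.9622 T_2 = 512.1, so T_2 = 532.2 N.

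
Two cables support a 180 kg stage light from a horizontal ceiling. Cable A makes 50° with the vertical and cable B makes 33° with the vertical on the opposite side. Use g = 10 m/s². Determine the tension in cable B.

T_B ≈ 1390 N

Angles from the horizontal: cable A is 90° − 50° = 40°, cable B is 90° − 33° = 57°.
Weight W = 180 × 10 = 1800 N acts straight down.
Horizontal: T_A cos 40° = T_B cos 57°  →  T_A = 0.711 T_B.
Vertical: T_A sin 40° + T_B sin 57° = 1800.
Substituting the horizontal relation into the vertical equation gives 1.296 T_B = 1800, so T_B = 1389 N.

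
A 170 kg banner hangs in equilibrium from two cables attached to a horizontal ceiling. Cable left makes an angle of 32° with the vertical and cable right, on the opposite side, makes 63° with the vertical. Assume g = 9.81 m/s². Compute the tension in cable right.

T_right ≈ 887 N

Angles from the horizontal: cable left is 90° − 32° = 58°, cable right is 90° − 63° = 27°.
Weight W = 170 × 9.81 = 1668 N acts straight down.
Horizontal: T_left cos 58° = T_right cos 27°  →  T_left = 1.681 T_right.
Vertical: T_left sin 58° + T_right sin 27° = 1668.
Substituting the horizontal relation into the vertical equation gives 1.88 T_right = 1668, so T_right = 887.1 N.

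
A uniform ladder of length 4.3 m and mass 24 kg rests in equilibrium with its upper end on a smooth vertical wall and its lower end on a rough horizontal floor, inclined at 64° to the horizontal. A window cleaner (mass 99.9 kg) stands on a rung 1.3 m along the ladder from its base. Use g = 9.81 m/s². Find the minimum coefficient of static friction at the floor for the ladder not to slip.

μ_min ≈ 0.166

ΣF_y = 0: N_floor = 24×9.81 + 99.9×9.81 = 1215.5 N.
Torques about the foot: N_wall · 4.3 sin 64° = 24×9.81×2.15 cos 64° + 99.9×9.81×1.3 cos 64° → N_wall = 201.92 N.
ΣF_x = 0: f_floor = N_wall = 201.92 N.
μ_min = f_floor / N_floor = 201.92 / 1215.5 = 0.1661.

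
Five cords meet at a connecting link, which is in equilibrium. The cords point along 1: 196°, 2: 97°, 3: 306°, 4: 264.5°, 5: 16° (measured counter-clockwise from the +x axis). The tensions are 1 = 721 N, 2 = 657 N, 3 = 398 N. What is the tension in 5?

Resolve: ΣF_x = 721 cos 196° + 657 cos 97° + 398 cos 306° + T_4 cos 264.5° + T_5 cos 16° = 0.
        ΣF_y = 721 sin 196° + 657 sin 97° + 398 sin 306° + T_4 sin 264.5° + T_5 sin 16° = 0.
The known terms sum to (-539.2, 131.4) N, so -0.0958 T_4 + 0.9613 T_5 = 539.2 and -0.9954 T_4 + 0.2756 T_5 = -131.4.
Solving simultaneously: T_4 = 295.5 N, T_5 = 590.4 N.

T_5 ≈ 590 N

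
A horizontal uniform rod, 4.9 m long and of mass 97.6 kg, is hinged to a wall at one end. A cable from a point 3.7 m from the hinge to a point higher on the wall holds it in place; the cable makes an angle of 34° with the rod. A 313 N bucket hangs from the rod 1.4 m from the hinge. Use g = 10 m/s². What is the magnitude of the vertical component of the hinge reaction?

Take torques about the hinge: T sin 34° · 3.7 = 97.6×10×2.45 + 313×1.4 = 2829.4 N·m.
So T = 2829.4 / (0.5592 × 3.7) = 1367.5 N.
ΣF_y = 0: H_y = (97.6×10 + 313) − T sin 34° = 1289 − 764.7 = 524.3 N.

|H_y| ≈ 524 N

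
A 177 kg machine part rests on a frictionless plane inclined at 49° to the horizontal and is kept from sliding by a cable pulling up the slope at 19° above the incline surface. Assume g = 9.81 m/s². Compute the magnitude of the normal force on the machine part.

N ≈ 688 N

Take axes along and perpendicular to the incline. Weight components: W sin 49° = 1310 N down-slope, W cos 49° = 1139 N into the surface.
Along incline: T cos 19° = W sin 49° → T = 1386 N.
Perpendicular: N = W cos 49° − T sin 19° = 687.9 N.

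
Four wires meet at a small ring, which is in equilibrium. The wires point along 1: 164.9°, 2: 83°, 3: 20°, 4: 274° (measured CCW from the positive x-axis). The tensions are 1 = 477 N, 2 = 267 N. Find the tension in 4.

Resolve: ΣF_x = 477 cos 164.9° + 267 cos 83° + T_3 cos 20° + T_4 cos 274° = 0.
        ΣF_y = 477 sin 164.9° + 267 sin 83° + T_3 sin 20° + T_4 sin 274° = 0.
The known terms sum to (-428, 389.3) N, so 0.9397 T_3 + 0.0698 T_4 = 428 and 0.3420 T_3 − 0.9976 T_4 = -389.3.
Solving simultaneously: T_3 = 415.9 N, T_4 = 532.8 N.

T_4 ≈ 533 N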